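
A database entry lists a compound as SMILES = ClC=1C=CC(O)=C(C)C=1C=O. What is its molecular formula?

C8H7ClO2

Walk through each heavy atom and fill implicit hydrogens from standard valence (C 4, N 3, O 2, S 2, halogen 1):
  atom 1: Cl (halogen, monovalent) → 0 H
  atom 2: C, bond orders sum to 4 (valence 4) → 0 H
  atom 3: C, bond orders sum to 3 (valence 4) → 1 H
  atom 4: C, bond orders sum to 3 (valence 4) → 1 H
  atom 5: C, bond orders sum to 4 (valence 4) → 0 H
  atom 6: O, bond orders sum to 1 (valence 2) → 1 H
  atom 7: C, bond orders sum to 4 (valence 4) → 0 H
  atom 8: C, bond orders sum to 1 (valence 4) → 3 H
  atom 9: C, bond orders sum to 4 (valence 4) → 0 H
  atom 10: C, bond orders sum to 3 (valence 4) → 1 H
  atom 11: O, bond orders sum to 2 (valence 2) → 0 H
Totals → C:8, H:7, Cl:1, O:2.
In Hill order: C8H7ClO2.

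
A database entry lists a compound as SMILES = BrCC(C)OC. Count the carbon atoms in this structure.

4

Count every carbon token in the SMILES (each C, including those in ring-closure positions and inside branches).
Carbon count: 4.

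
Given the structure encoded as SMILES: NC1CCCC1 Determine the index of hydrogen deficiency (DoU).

Degree of unsaturation = (number of rings) + (number of π bonds).
Ring closures in the SMILES: 1.
π bonds: none → 0 DoU from unsaturation.
Total DoU = 1 + 0 = 1.

1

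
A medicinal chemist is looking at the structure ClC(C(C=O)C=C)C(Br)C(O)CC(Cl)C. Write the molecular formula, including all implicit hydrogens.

C10H15BrCl2O2

Walk through each heavy atom and fill implicit hydrogens from standard valence (C 4, N 3, O 2, S 2, halogen 1):
  atom 1: Cl (halogen, monovalent) → 0 H
  atom 2: C, bond orders sum to 3 (valence 4) → 1 H
  atom 3: C, bond orders sum to 3 (valence 4) → 1 H
  atom 4: C, bond orders sum to 3 (valence 4) → 1 H
  atom 5: O, bond orders sum to 2 (valence 2) → 0 H
  atom 6: C, bond orders sum to 3 (valence 4) → 1 H
  atom 7: C, bond orders sum to 2 (valence 4) → 2 H
  atom 8: C, bond orders sum to 3 (valence 4) → 1 H
  atom 9: Br (halogen, monovalent) → 0 H
  atom 10: C, bond orders sum to 3 (valence 4) → 1 H
  atom 11: O, bond orders sum to 1 (valence 2) → 1 H
  atom 12: C, bond orders sum to 2 (valence 4) → 2 H
  atom 13: C, bond orders sum to 3 (valence 4) → 1 H
  atom 14: Cl (halogen, monovalent) → 0 H
  atom 15: C, bond orders sum to 1 (valence 4) → 3 H
Totals → C:10, H:15, Br:1, Cl:2, O:2.
In Hill order: C10H15BrCl2O2.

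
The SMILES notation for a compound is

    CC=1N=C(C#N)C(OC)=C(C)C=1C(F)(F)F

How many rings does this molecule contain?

1

In SMILES, each pair of matching ring-closure digits denotes one ring-closing bond; the number of such bonds equals the number of independent rings.
Ring-closure bonds here: 1.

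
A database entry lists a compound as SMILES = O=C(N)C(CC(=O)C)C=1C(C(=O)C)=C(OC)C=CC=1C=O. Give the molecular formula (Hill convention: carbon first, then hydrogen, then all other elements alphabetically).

Walk through each heavy atom and fill implicit hydrogens from standard valence (C 4, N 3, O 2, S 2, halogen 1):
  atom 1: O, bond orders sum to 2 (valence 2) → 0 H
  atom 2: C, bond orders sum to 4 (valence 4) → 0 H
  atom 3: N, bond orders sum to 1 (valence 3) → 2 H
  atom 4: C, bond orders sum to 3 (valence 4) → 1 H
  atom 5: C, bond orders sum to 2 (valence 4) → 2 H
  atom 6: C, bond orders sum to 4 (valence 4) → 0 H
  atom 7: O, bond orders sum to 2 (valence 2) → 0 H
  atom 8: C, bond orders sum to 1 (valence 4) → 3 H
  atom 9: C, bond orders sum to 4 (valence 4) → 0 H
  atom 10: C, bond orders sum to 4 (valence 4) → 0 H
  atom 11: C, bond orders sum to 4 (valence 4) → 0 H
  atom 12: O, bond orders sum to 2 (valence 2) → 0 H
  atom 13: C, bond orders sum to 1 (valence 4) → 3 H
  atom 14: C, bond orders sum to 4 (valence 4) → 0 H
  atom 15: O, bond orders sum to 2 (valence 2) → 0 H
  atom 16: C, bond orders sum to 1 (valence 4) → 3 H
  atom 17: C, bond orders sum to 3 (valence 4) → 1 H
  atom 18: C, bond orders sum to 3 (valence 4) → 1 H
  atom 19: C, bond orders sum to 4 (valence 4) → 0 H
  atom 20: C, bond orders sum to 3 (valence 4) → 1 H
  atom 21: O, bond orders sum to 2 (valence 2) → 0 H
Totals → C:15, H:17, N:1, O:5.

C15H17NO5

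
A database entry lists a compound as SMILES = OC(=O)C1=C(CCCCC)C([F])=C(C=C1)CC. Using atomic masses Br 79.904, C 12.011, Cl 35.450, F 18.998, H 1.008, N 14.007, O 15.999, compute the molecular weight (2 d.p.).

238.30 g/mol

First, the molecular formula is C14H19FO2 (counting implicit H from valence).
  C: 14 × 12.011 = 168.154
  F: 1 × 18.998 = 18.998
  H: 19 × 1.008 = 19.152
  O: 2 × 15.999 = 31.998
Sum: 14×12.011 + 1×18.998 + 19×1.008 + 2×15.999 = 238.302 → 238.30 g/mol.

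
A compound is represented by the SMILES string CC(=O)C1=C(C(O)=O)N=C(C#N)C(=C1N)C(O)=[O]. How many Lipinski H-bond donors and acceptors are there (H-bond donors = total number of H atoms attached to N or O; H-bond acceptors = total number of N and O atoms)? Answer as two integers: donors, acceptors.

Donors: find every N or O and count the H atoms it carries.
  atom 3 (O): bond orders sum to 2 → 0 H
  atom 7 (O): bond orders sum to 1 → 1 H
  atom 8 (O): bond orders sum to 2 → 0 H
  atom 9 (N): bond orders sum to 3 → 0 H
  atom 12 (N): bond orders sum to 3 → 0 H
  atom 15 (N): bond orders sum to 1 → 2 H
  atom 17 (O): bond orders sum to 1 → 1 H
  atom 18 (O): bond orders sum to 2 → 0 H
Lipinski HBD = 4.
Acceptors: N atoms = 3, O atoms = 5 → HBA = 8.

4, 8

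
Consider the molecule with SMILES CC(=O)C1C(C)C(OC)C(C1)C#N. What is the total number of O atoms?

Scan the SMILES for O atoms (remember two-letter symbols like Cl and Br are single atoms).
Oxygen count: 2.

2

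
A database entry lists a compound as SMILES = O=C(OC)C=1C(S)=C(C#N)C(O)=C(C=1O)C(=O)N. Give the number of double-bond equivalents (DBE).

8

Degree of unsaturation = (number of rings) + (number of π bonds).
Ring closures in the SMILES: 1.
π bonds: 5 double bonds (each 1 DoU), 1 triple bond (each 2 DoU) → 7 DoU from unsaturation.
Total DoU = 1 + 7 = 8.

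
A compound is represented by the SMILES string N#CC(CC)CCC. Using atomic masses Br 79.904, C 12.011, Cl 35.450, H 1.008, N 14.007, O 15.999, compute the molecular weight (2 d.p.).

First, the molecular formula is C7H13N (counting implicit H from valence).
  C: 7 × 12.011 = 84.077
  H: 13 × 1.008 = 13.104
  N: 1 × 14.007 = 14.007
Sum: 7×12.011 + 13×1.008 + 1×14.007 = 111.188 → 111.19 g/mol.

111.19 g/mol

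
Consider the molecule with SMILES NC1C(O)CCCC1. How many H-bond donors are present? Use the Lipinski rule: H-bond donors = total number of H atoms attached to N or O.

3

Donors: find every N or O and count the H atoms it carries.
  atom 1 (N): bond orders sum to 1 → 2 H
  atom 4 (O): bond orders sum to 1 → 1 H
Lipinski HBD = 3.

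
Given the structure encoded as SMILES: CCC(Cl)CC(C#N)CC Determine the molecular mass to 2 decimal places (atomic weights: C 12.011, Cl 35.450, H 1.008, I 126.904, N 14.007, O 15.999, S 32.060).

159.66 g/mol

First, the molecular formula is C8H14ClN (counting implicit H from valence).
  C: 8 × 12.011 = 96.088
  Cl: 1 × 35.450 = 35.450
  H: 14 × 1.008 = 14.112
  N: 1 × 14.007 = 14.007
Sum: 8×12.011 + 1×35.450 + 14×1.008 + 1×14.007 = 159.657 → 159.66 g/mol.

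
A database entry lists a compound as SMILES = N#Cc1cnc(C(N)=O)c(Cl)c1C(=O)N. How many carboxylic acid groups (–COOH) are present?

0

Scan the SMILES for the carboxylic acid motif — none present.
Groups that are present: 2 amide, 1 nitrile.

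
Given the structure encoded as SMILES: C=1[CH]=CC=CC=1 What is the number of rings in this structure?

In SMILES, each pair of matching ring-closure digits denotes one ring-closing bond; the number of such bonds equals the number of independent rings.
Ring-closure bonds here: 1.

1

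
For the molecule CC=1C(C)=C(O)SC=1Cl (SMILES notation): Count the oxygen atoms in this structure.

1

Scan the SMILES for O atoms (remember two-letter symbols like Cl and Br are single atoms).
Oxygen count: 1.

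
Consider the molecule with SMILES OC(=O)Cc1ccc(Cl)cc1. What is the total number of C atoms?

Count every carbon token in the SMILES (each C, including those in ring-closure positions and inside branches).
Carbon count: 8.

8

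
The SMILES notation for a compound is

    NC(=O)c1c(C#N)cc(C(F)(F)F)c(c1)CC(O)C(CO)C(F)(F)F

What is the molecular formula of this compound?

Walk through each heavy atom and fill implicit hydrogens from standard valence (C 4, N 3, O 2, S 2, halogen 1); for lowercase aromatic atoms, an aromatic c carries 1 H when it has two neighbours and 0 H with three, and aromatic n carries 0 H:
  atom 1: N, bond orders sum to 1 (valence 3) → 2 H
  atom 2: C, bond orders sum to 4 (valence 4) → 0 H
  atom 3: O, bond orders sum to 2 (valence 2) → 0 H
  atom 4: aromatic c, 3 neighbours → 0 H
  atom 5: aromatic c, 3 neighbours → 0 H
  atom 6: C, bond orders sum to 4 (valence 4) → 0 H
  atom 7: N, bond orders sum to 3 (valence 3) → 0 H
  atom 8: aromatic c, 2 neighbours → 1 H
  atom 9: aromatic c, 3 neighbours → 0 H
  atom 10: C, bond orders sum to 4 (valence 4) → 0 H
  atom 11: F (halogen, monovalent) → 0 H
  atom 12: F (halogen, monovalent) → 0 H
  atom 13: F (halogen, monovalent) → 0 H
  atom 14: aromatic c, 3 neighbours → 0 H
  atom 15: aromatic c, 2 neighbours → 1 H
  atom 16: C, bond orders sum to 2 (valence 4) → 2 H
  atom 17: C, bond orders sum to 3 (valence 4) → 1 H
  atom 18: O, bond orders sum to 1 (valence 2) → 1 H
  atom 19: C, bond orders sum to 3 (valence 4) → 1 H
  atom 20: C, bond orders sum to 2 (valence 4) → 2 H
  atom 21: O, bond orders sum to 1 (valence 2) → 1 H
  atom 22: C, bond orders sum to 4 (valence 4) → 0 H
  atom 23: F (halogen, monovalent) → 0 H
  atom 24: F (halogen, monovalent) → 0 H
  atom 25: F (halogen, monovalent) → 0 H
Totals → C:14, H:12, F:6, N:2, O:3.

C14H12F6N2O3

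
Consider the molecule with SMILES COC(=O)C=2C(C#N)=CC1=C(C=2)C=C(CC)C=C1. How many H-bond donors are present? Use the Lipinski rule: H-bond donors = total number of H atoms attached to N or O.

0

Donors: find every N or O and count the H atoms it carries.
  atom 2 (O): bond orders sum to 2 → 0 H
  atom 4 (O): bond orders sum to 2 → 0 H
  atom 8 (N): bond orders sum to 3 → 0 H
Lipinski HBD = 0.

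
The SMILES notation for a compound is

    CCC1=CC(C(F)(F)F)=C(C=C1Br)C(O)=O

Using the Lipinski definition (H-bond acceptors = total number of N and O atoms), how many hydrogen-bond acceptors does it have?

N atoms: 0; O atoms: 2.
Lipinski HBA = 0 + 2 = 2.

2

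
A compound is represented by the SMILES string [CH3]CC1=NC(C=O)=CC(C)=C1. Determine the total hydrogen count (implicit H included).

Walk through each heavy atom and fill implicit hydrogens from standard valence (C 4, N 3, O 2, S 2, halogen 1):
  atom 1: C with explicit H count 3
  atom 2: C, bond orders sum to 2 (valence 4) → 2 H
  atom 3: C, bond orders sum to 4 (valence 4) → 0 H
  atom 4: N, bond orders sum to 3 (valence 3) → 0 H
  atom 5: C, bond orders sum to 4 (valence 4) → 0 H
  atom 6: C, bond orders sum to 3 (valence 4) → 1 H
  atom 7: O, bond orders sum to 2 (valence 2) → 0 H
  atom 8: C, bond orders sum to 3 (valence 4) → 1 H
  atom 9: C, bond orders sum to 4 (valence 4) → 0 H
  atom 10: C, bond orders sum to 1 (valence 4) → 3 H
  atom 11: C, bond orders sum to 3 (valence 4) → 1 H
Total hydrogens: 11.

11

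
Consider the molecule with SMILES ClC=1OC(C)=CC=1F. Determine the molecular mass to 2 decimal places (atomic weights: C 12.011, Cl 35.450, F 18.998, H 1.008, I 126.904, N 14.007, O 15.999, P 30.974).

134.53 g/mol

First, the molecular formula is C5H4ClFO (counting implicit H from valence).
  C: 5 × 12.011 = 60.055
  Cl: 1 × 35.450 = 35.450
  F: 1 × 18.998 = 18.998
  H: 4 × 1.008 = 4.032
  O: 1 × 15.999 = 15.999
Sum: 5×12.011 + 1×35.450 + 1×18.998 + 4×1.008 + 1×15.999 = 134.534 → 134.53 g/mol.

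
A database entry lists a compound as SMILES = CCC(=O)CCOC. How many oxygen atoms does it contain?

Scan the SMILES for O atoms (remember two-letter symbols like Cl and Br are single atoms).
Oxygen count: 2.

2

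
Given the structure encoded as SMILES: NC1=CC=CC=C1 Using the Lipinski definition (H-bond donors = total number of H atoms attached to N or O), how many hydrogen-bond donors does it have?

2

Donors: find every N or O and count the H atoms it carries.
  atom 1 (N): bond orders sum to 1 → 2 H
Lipinski HBD = 2.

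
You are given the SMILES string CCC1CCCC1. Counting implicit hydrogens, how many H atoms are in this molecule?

Walk through each heavy atom and fill implicit hydrogens from standard valence (C 4, N 3, O 2, S 2, halogen 1):
  atom 1: C, bond orders sum to 1 (valence 4) → 3 H
  atom 2: C, bond orders sum to 2 (valence 4) → 2 H
  atom 3: C, bond orders sum to 3 (valence 4) → 1 H
  atom 4: C, bond orders sum to 2 (valence 4) → 2 H
  atom 5: C, bond orders sum to 2 (valence 4) → 2 H
  atom 6: C, bond orders sum to 2 (valence 4) → 2 H
  atom 7: C, bond orders sum to 2 (valence 4) → 2 H
Total hydrogens: 14.

14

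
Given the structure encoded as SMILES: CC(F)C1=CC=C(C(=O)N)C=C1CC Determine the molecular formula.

C11H14FNO

Walk through each heavy atom and fill implicit hydrogens from standard valence (C 4, N 3, O 2, S 2, halogen 1):
  atom 1: C, bond orders sum to 1 (valence 4) → 3 H
  atom 2: C, bond orders sum to 3 (valence 4) → 1 H
  atom 3: F (halogen, monovalent) → 0 H
  atom 4: C, bond orders sum to 4 (valence 4) → 0 H
  atom 5: C, bond orders sum to 3 (valence 4) → 1 H
  atom 6: C, bond orders sum to 3 (valence 4) → 1 H
  atom 7: C, bond orders sum to 4 (valence 4) → 0 H
  atom 8: C, bond orders sum to 4 (valence 4) → 0 H
  atom 9: O, bond orders sum to 2 (valence 2) → 0 H
  atom 10: N, bond orders sum to 1 (valence 3) → 2 H
  atom 11: C, bond orders sum to 3 (valence 4) → 1 H
  atom 12: C, bond orders sum to 4 (valence 4) → 0 H
  atom 13: C, bond orders sum to 2 (valence 4) → 2 H
  atom 14: C, bond orders sum to 1 (valence 4) → 3 H
Totals → C:11, H:14, F:1, N:1, O:1.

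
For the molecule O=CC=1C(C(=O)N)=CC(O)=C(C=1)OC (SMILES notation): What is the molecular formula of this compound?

Walk through each heavy atom and fill implicit hydrogens from standard valence (C 4, N 3, O 2, S 2, halogen 1):
  atom 1: O, bond orders sum to 2 (valence 2) → 0 H
  atom 2: C, bond orders sum to 3 (valence 4) → 1 H
  atom 3: C, bond orders sum to 4 (valence 4) → 0 H
  atom 4: C, bond orders sum to 4 (valence 4) → 0 H
  atom 5: C, bond orders sum to 4 (valence 4) → 0 H
  atom 6: O, bond orders sum to 2 (valence 2) → 0 H
  atom 7: N, bond orders sum to 1 (valence 3) → 2 H
  atom 8: C, bond orders sum to 3 (valence 4) → 1 H
  atom 9: C, bond orders sum to 4 (valence 4) → 0 H
  atom 10: O, bond orders sum to 1 (valence 2) → 1 H
  atom 11: C, bond orders sum to 4 (valence 4) → 0 H
  atom 12: C, bond orders sum to 3 (valence 4) → 1 H
  atom 13: O, bond orders sum to 2 (valence 2) → 0 H
  atom 14: C, bond orders sum to 1 (valence 4) → 3 H
Totals → C:9, H:9, N:1, O:4.
In Hill order: C9H9NO4.

C9H9NO4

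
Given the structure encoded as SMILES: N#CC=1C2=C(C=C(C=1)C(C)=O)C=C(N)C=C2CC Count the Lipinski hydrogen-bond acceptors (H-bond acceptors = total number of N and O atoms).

3

N atoms: 2; O atoms: 1.
Lipinski HBA = 2 + 1 = 3.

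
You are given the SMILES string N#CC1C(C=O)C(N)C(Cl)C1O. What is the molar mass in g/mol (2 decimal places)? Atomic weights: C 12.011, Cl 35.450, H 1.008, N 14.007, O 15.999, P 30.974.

188.61 g/mol

First, the molecular formula is C7H9ClN2O2 (counting implicit H from valence).
  C: 7 × 12.011 = 84.077
  Cl: 1 × 35.450 = 35.450
  H: 9 × 1.008 = 9.072
  N: 2 × 14.007 = 28.014
  O: 2 × 15.999 = 31.998
Sum: 7×12.011 + 1×35.450 + 9×1.008 + 2×14.007 + 2×15.999 = 188.611 → 188.61 g/mol.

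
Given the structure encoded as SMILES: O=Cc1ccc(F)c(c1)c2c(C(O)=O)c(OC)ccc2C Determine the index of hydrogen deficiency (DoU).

Molecular formula: C16H13FO4.
DoU = (2C + 2 + N − H − X) / 2, where X is the halogen count and O/S are ignored.
    = (2·16 + 2 + 0 − 13 − 1) / 2 = 20 / 2 = 10.

10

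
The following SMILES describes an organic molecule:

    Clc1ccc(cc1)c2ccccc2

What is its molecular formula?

Walk through each heavy atom and fill implicit hydrogens from standard valence (C 4, N 3, O 2, S 2, halogen 1); for lowercase aromatic atoms, an aromatic c carries 1 H when it has two neighbours and 0 H with three, and aromatic n carries 0 H:
  atom 1: Cl (halogen, monovalent) → 0 H
  atom 2: aromatic c, 3 neighbours → 0 H
  atom 3: aromatic c, 2 neighbours → 1 H
  atom 4: aromatic c, 2 neighbours → 1 H
  atom 5: aromatic c, 3 neighbours → 0 H
  atom 6: aromatic c, 2 neighbours → 1 H
  atom 7: aromatic c, 2 neighbours → 1 H
  atom 8: aromatic c, 3 neighbours → 0 H
  atom 9: aromatic c, 2 neighbours → 1 H
  atom 10: aromatic c, 2 neighbours → 1 H
  atom 11: aromatic c, 2 neighbours → 1 H
  atom 12: aromatic c, 2 neighbours → 1 H
  atom 13: aromatic c, 2 neighbours → 1 H
Totals → C:12, H:9, Cl:1.
In Hill order: C12H9Cl.

C12H9Cl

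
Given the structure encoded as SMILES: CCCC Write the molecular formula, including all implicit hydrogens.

C4H10

Walk through each heavy atom and fill implicit hydrogens from standard valence (C 4, N 3, O 2, S 2, halogen 1):
  atom 1: C, bond orders sum to 1 (valence 4) → 3 H
  atom 2: C, bond orders sum to 2 (valence 4) → 2 H
  atom 3: C, bond orders sum to 2 (valence 4) → 2 H
  atom 4: C, bond orders sum to 1 (valence 4) → 3 H
Totals → C:4, H:10.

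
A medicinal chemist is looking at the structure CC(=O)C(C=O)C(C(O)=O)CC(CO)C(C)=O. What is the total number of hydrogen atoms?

16

Walk through each heavy atom and fill implicit hydrogens from standard valence (C 4, N 3, O 2, S 2, halogen 1):
  atom 1: C, bond orders sum to 1 (valence 4) → 3 H
  atom 2: C, bond orders sum to 4 (valence 4) → 0 H
  atom 3: O, bond orders sum to 2 (valence 2) → 0 H
  atom 4: C, bond orders sum to 3 (valence 4) → 1 H
  atom 5: C, bond orders sum to 3 (valence 4) → 1 H
  atom 6: O, bond orders sum to 2 (valence 2) → 0 H
  atom 7: C, bond orders sum to 3 (valence 4) → 1 H
  atom 8: C, bond orders sum to 4 (valence 4) → 0 H
  atom 9: O, bond orders sum to 1 (valence 2) → 1 H
  atom 10: O, bond orders sum to 2 (valence 2) → 0 H
  atom 11: C, bond orders sum to 2 (valence 4) → 2 H
  atom 12: C, bond orders sum to 3 (valence 4) → 1 H
  atom 13: C, bond orders sum to 2 (valence 4) → 2 H
  atom 14: O, bond orders sum to 1 (valence 2) → 1 H
  atom 15: C, bond orders sum to 4 (valence 4) → 0 H
  atom 16: C, bond orders sum to 1 (valence 4) → 3 H
  atom 17: O, bond orders sum to 2 (valence 2) → 0 H
Total hydrogens: 16.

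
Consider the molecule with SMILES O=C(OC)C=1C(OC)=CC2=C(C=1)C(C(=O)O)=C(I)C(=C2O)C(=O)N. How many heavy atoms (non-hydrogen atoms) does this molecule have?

24

Every atom symbol written in the SMILES (organic subset) is one heavy atom; implicit H are not written.
Heavy atoms by element → C:15, I:1, N:1, O:7.
Total: 24.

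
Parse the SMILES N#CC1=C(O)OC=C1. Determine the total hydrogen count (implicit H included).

Walk through each heavy atom and fill implicit hydrogens from standard valence (C 4, N 3, O 2, S 2, halogen 1):
  atom 1: N, bond orders sum to 3 (valence 3) → 0 H
  atom 2: C, bond orders sum to 4 (valence 4) → 0 H
  atom 3: C, bond orders sum to 4 (valence 4) → 0 H
  atom 4: C, bond orders sum to 4 (valence 4) → 0 H
  atom 5: O, bond orders sum to 1 (valence 2) → 1 H
  atom 6: O, bond orders sum to 2 (valence 2) → 0 H
  atom 7: C, bond orders sum to 3 (valence 4) → 1 H
  atom 8: C, bond orders sum to 3 (valence 4) → 1 H
Total hydrogens: 3.

3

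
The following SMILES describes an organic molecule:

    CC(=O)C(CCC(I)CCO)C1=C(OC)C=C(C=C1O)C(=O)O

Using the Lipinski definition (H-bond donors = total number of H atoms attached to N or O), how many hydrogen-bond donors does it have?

3

Donors: find every N or O and count the H atoms it carries.
  atom 3 (O): bond orders sum to 2 → 0 H
  atom 11 (O): bond orders sum to 1 → 1 H
  atom 14 (O): bond orders sum to 2 → 0 H
  atom 20 (O): bond orders sum to 1 → 1 H
  atom 22 (O): bond orders sum to 2 → 0 H
  atom 23 (O): bond orders sum to 1 → 1 H
Lipinski HBD = 3.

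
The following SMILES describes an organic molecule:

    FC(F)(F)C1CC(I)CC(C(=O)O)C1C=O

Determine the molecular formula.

Walk through each heavy atom and fill implicit hydrogens from standard valence (C 4, N 3, O 2, S 2, halogen 1):
  atom 1: F (halogen, monovalent) → 0 H
  atom 2: C, bond orders sum to 4 (valence 4) → 0 H
  atom 3: F (halogen, monovalent) → 0 H
  atom 4: F (halogen, monovalent) → 0 H
  atom 5: C, bond orders sum to 3 (valence 4) → 1 H
  atom 6: C, bond orders sum to 2 (valence 4) → 2 H
  atom 7: C, bond orders sum to 3 (valence 4) → 1 H
  atom 8: I (halogen, monovalent) → 0 H
  atom 9: C, bond orders sum to 2 (valence 4) → 2 H
  atom 10: C, bond orders sum to 3 (valence 4) → 1 H
  atom 11: C, bond orders sum to 4 (valence 4) → 0 H
  atom 12: O, bond orders sum to 2 (valence 2) → 0 H
  atom 13: O, bond orders sum to 1 (valence 2) → 1 H
  atom 14: C, bond orders sum to 3 (valence 4) → 1 H
  atom 15: C, bond orders sum to 3 (valence 4) → 1 H
  atom 16: O, bond orders sum to 2 (valence 2) → 0 H
Totals → C:9, H:10, F:3, I:1, O:3.

C9H10F3IO3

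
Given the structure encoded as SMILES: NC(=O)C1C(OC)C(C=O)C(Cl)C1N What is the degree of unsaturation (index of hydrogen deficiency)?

Degree of unsaturation = (number of rings) + (number of π bonds).
Ring closures in the SMILES: 1.
π bonds: 2 double bonds (each 1 DoU) → 2 DoU from unsaturation.
Total DoU = 1 + 2 = 3.

3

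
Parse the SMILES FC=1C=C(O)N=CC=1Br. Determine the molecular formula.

C5H3BrFNO

Walk through each heavy atom and fill implicit hydrogens from standard valence (C 4, N 3, O 2, S 2, halogen 1):
  atom 1: F (halogen, monovalent) → 0 H
  atom 2: C, bond orders sum to 4 (valence 4) → 0 H
  atom 3: C, bond orders sum to 3 (valence 4) → 1 H
  atom 4: C, bond orders sum to 4 (valence 4) → 0 H
  atom 5: O, bond orders sum to 1 (valence 2) → 1 H
  atom 6: N, bond orders sum to 3 (valence 3) → 0 H
  atom 7: C, bond orders sum to 3 (valence 4) → 1 H
  atom 8: C, bond orders sum to 4 (valence 4) → 0 H
  atom 9: Br (halogen, monovalent) → 0 H
Totals → C:5, H:3, Br:1, F:1, N:1, O:1.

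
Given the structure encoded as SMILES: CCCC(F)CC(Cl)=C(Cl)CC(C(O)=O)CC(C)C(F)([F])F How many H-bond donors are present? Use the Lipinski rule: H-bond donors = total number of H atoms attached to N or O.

Donors: find every N or O and count the H atoms it carries.
  atom 14 (O): bond orders sum to 1 → 1 H
  atom 15 (O): bond orders sum to 2 → 0 H
Lipinski HBD = 1.

1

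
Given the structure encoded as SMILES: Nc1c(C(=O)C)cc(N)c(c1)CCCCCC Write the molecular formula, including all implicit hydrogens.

Walk through each heavy atom and fill implicit hydrogens from standard valence (C 4, N 3, O 2, S 2, halogen 1); for lowercase aromatic atoms, an aromatic c carries 1 H when it has two neighbours and 0 H with three, and aromatic n carries 0 H:
  atom 1: N, bond orders sum to 1 (valence 3) → 2 H
  atom 2: aromatic c, 3 neighbours → 0 H
  atom 3: aromatic c, 3 neighbours → 0 H
  atom 4: C, bond orders sum to 4 (valence 4) → 0 H
  atom 5: O, bond orders sum to 2 (valence 2) → 0 H
  atom 6: C, bond orders sum to 1 (valence 4) → 3 H
  atom 7: aromatic c, 2 neighbours → 1 H
  atom 8: aromatic c, 3 neighbours → 0 H
  atom 9: N, bond orders sum to 1 (valence 3) → 2 H
  atom 10: aromatic c, 3 neighbours → 0 H
  atom 11: aromatic c, 2 neighbours → 1 H
  atom 12: C, bond orders sum to 2 (valence 4) → 2 H
  atom 13: C, bond orders sum to 2 (valence 4) → 2 H
  atom 14: C, bond orders sum to 2 (valence 4) → 2 H
  atom 15: C, bond orders sum to 2 (valence 4) → 2 H
  atom 16: C, bond orders sum to 2 (valence 4) → 2 H
  atom 17: C, bond orders sum to 1 (valence 4) → 3 H
Totals → C:14, H:22, N:2, O:1.

C14H22N2O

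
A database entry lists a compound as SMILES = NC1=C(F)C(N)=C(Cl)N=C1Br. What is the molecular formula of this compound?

C5H4BrClFN3

Walk through each heavy atom and fill implicit hydrogens from standard valence (C 4, N 3, O 2, S 2, halogen 1):
  atom 1: N, bond orders sum to 1 (valence 3) → 2 H
  atom 2: C, bond orders sum to 4 (valence 4) → 0 H
  atom 3: C, bond orders sum to 4 (valence 4) → 0 H
  atom 4: F (halogen, monovalent) → 0 H
  atom 5: C, bond orders sum to 4 (valence 4) → 0 H
  atom 6: N, bond orders sum to 1 (valence 3) → 2 H
  atom 7: C, bond orders sum to 4 (valence 4) → 0 H
  atom 8: Cl (halogen, monovalent) → 0 H
  atom 9: N, bond orders sum to 3 (valence 3) → 0 H
  atom 10: C, bond orders sum to 4 (valence 4) → 0 H
  atom 11: Br (halogen, monovalent) → 0 H
Totals → C:5, H:4, Br:1, Cl:1, F:1, N:3.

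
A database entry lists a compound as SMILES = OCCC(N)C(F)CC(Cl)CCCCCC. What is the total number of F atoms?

1

Scan the SMILES for F atoms (remember two-letter symbols like Cl and Br are single atoms).
Fluorine count: 1.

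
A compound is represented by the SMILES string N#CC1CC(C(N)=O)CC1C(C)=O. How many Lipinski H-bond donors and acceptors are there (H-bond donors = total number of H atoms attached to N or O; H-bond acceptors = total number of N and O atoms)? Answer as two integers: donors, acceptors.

2, 4

Donors: find every N or O and count the H atoms it carries.
  atom 1 (N): bond orders sum to 3 → 0 H
  atom 7 (N): bond orders sum to 1 → 2 H
  atom 8 (O): bond orders sum to 2 → 0 H
  atom 13 (O): bond orders sum to 2 → 0 H
Lipinski HBD = 2.
Acceptors: N atoms = 2, O atoms = 2 → HBA = 4.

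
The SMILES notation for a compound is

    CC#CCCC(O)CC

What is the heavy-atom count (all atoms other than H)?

Every atom symbol written in the SMILES (organic subset) is one heavy atom; implicit H are not written.
Heavy atoms by element → C:8, O:1.
Total: 9.

9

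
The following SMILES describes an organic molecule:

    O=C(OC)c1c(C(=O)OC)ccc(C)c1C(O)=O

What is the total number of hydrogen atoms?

12

Walk through each heavy atom and fill implicit hydrogens from standard valence (C 4, N 3, O 2, S 2, halogen 1); for lowercase aromatic atoms, an aromatic c carries 1 H when it has two neighbours and 0 H with three, and aromatic n carries 0 H:
  atom 1: O, bond orders sum to 2 (valence 2) → 0 H
  atom 2: C, bond orders sum to 4 (valence 4) → 0 H
  atom 3: O, bond orders sum to 2 (valence 2) → 0 H
  atom 4: C, bond orders sum to 1 (valence 4) → 3 H
  atom 5: aromatic c, 3 neighbours → 0 H
  atom 6: aromatic c, 3 neighbours → 0 H
  atom 7: C, bond orders sum to 4 (valence 4) → 0 H
  atom 8: O, bond orders sum to 2 (valence 2) → 0 H
  atom 9: O, bond orders sum to 2 (valence 2) → 0 H
  atom 10: C, bond orders sum to 1 (valence 4) → 3 H
  atom 11: aromatic c, 2 neighbours → 1 H
  atom 12: aromatic c, 2 neighbours → 1 H
  atom 13: aromatic c, 3 neighbours → 0 H
  atom 14: C, bond orders sum to 1 (valence 4) → 3 H
  atom 15: aromatic c, 3 neighbours → 0 H
  atom 16: C, bond orders sum to 4 (valence 4) → 0 H
  atom 17: O, bond orders sum to 1 (valence 2) → 1 H
  atom 18: O, bond orders sum to 2 (valence 2) → 0 H
Total hydrogens: 12.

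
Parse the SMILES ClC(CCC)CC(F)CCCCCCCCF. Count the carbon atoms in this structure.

14

Count every carbon token in the SMILES (each C, including those in ring-closure positions and inside branches).
Carbon count: 14.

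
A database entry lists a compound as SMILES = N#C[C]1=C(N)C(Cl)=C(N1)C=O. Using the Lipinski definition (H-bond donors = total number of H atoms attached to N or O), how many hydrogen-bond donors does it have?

Donors: find every N or O and count the H atoms it carries.
  atom 1 (N): bond orders sum to 3 → 0 H
  atom 5 (N): bond orders sum to 1 → 2 H
  atom 9 (N): bond orders sum to 2 → 1 H
  atom 11 (O): bond orders sum to 2 → 0 H
Lipinski HBD = 3.

3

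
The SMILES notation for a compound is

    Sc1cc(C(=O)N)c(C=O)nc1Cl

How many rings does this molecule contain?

In SMILES, each pair of matching ring-closure digits denotes one ring-closing bond; the number of such bonds equals the number of independent rings.
Ring-closure bonds here: 1.

1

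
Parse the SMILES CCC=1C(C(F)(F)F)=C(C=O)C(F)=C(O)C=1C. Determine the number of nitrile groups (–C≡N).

Scan the SMILES for the nitrile motif — none present.
Groups that are present: 1 aldehyde, 1 hydroxyl.

0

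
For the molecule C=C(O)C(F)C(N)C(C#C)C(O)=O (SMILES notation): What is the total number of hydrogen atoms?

Walk through each heavy atom and fill implicit hydrogens from standard valence (C 4, N 3, O 2, S 2, halogen 1):
  atom 1: C, bond orders sum to 2 (valence 4) → 2 H
  atom 2: C, bond orders sum to 4 (valence 4) → 0 H
  atom 3: O, bond orders sum to 1 (valence 2) → 1 H
  atom 4: C, bond orders sum to 3 (valence 4) → 1 H
  atom 5: F (halogen, monovalent) → 0 H
  atom 6: C, bond orders sum to 3 (valence 4) → 1 H
  atom 7: N, bond orders sum to 1 (valence 3) → 2 H
  atom 8: C, bond orders sum to 3 (valence 4) → 1 H
  atom 9: C, bond orders sum to 4 (valence 4) → 0 H
  atom 10: C, bond orders sum to 3 (valence 4) → 1 H
  atom 11: C, bond orders sum to 4 (valence 4) → 0 H
  atom 12: O, bond orders sum to 1 (valence 2) → 1 H
  atom 13: O, bond orders sum to 2 (valence 2) → 0 H
Total hydrogens: 10.

10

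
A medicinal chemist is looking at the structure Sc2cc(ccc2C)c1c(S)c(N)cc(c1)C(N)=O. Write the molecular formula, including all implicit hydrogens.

C14H14N2OS2

Walk through each heavy atom and fill implicit hydrogens from standard valence (C 4, N 3, O 2, S 2, halogen 1); for lowercase aromatic atoms, an aromatic c carries 1 H when it has two neighbours and 0 H with three, and aromatic n carries 0 H:
  atom 1: S, bond orders sum to 1 (valence 2) → 1 H
  atom 2: aromatic c, 3 neighbours → 0 H
  atom 3: aromatic c, 2 neighbours → 1 H
  atom 4: aromatic c, 3 neighbours → 0 H
  atom 5: aromatic c, 2 neighbours → 1 H
  atom 6: aromatic c, 2 neighbours → 1 H
  atom 7: aromatic c, 3 neighbours → 0 H
  atom 8: C, bond orders sum to 1 (valence 4) → 3 H
  atom 9: aromatic c, 3 neighbours → 0 H
  atom 10: aromatic c, 3 neighbours → 0 H
  atom 11: S, bond orders sum to 1 (valence 2) → 1 H
  atom 12: aromatic c, 3 neighbours → 0 H
  atom 13: N, bond orders sum to 1 (valence 3) → 2 H
  atom 14: aromatic c, 2 neighbours → 1 H
  atom 15: aromatic c, 3 neighbours → 0 H
  atom 16: aromatic c, 2 neighbours → 1 H
  atom 17: C, bond orders sum to 4 (valence 4) → 0 H
  atom 18: N, bond orders sum to 1 (valence 3) → 2 H
  atom 19: O, bond orders sum to 2 (valence 2) → 0 H
Totals → C:14, H:14, N:2, O:1, S:2.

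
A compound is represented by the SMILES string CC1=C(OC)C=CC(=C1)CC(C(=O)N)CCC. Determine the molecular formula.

C14H21NO2

Walk through each heavy atom and fill implicit hydrogens from standard valence (C 4, N 3, O 2, S 2, halogen 1):
  atom 1: C, bond orders sum to 1 (valence 4) → 3 H
  atom 2: C, bond orders sum to 4 (valence 4) → 0 H
  atom 3: C, bond orders sum to 4 (valence 4) → 0 H
  atom 4: O, bond orders sum to 2 (valence 2) → 0 H
  atom 5: C, bond orders sum to 1 (valence 4) → 3 H
  atom 6: C, bond orders sum to 3 (valence 4) → 1 H
  atom 7: C, bond orders sum to 3 (valence 4) → 1 H
  atom 8: C, bond orders sum to 4 (valence 4) → 0 H
  atom 9: C, bond orders sum to 3 (valence 4) → 1 H
  atom 10: C, bond orders sum to 2 (valence 4) → 2 H
  atom 11: C, bond orders sum to 3 (valence 4) → 1 H
  atom 12: C, bond orders sum to 4 (valence 4) → 0 H
  atom 13: O, bond orders sum to 2 (valence 2) → 0 H
  atom 14: N, bond orders sum to 1 (valence 3) → 2 H
  atom 15: C, bond orders sum to 2 (valence 4) → 2 H
  atom 16: C, bond orders sum to 2 (valence 4) → 2 H
  atom 17: C, bond orders sum to 1 (valence 4) → 3 H
Totals → C:14, H:21, N:1, O:2.
In Hill order: C14H21NO2.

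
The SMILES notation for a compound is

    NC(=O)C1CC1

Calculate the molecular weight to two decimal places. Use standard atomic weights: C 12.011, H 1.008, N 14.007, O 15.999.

First, the molecular formula is C4H7NO (counting implicit H from valence).
  C: 4 × 12.011 = 48.044
  H: 7 × 1.008 = 7.056
  N: 1 × 14.007 = 14.007
  O: 1 × 15.999 = 15.999
Sum: 4×12.011 + 7×1.008 + 1×14.007 + 1×15.999 = 85.106 → 85.11 g/mol.

85.11 g/mol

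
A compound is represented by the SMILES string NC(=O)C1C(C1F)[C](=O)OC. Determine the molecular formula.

Walk through each heavy atom and fill implicit hydrogens from standard valence (C 4, N 3, O 2, S 2, halogen 1):
  atom 1: N, bond orders sum to 1 (valence 3) → 2 H
  atom 2: C, bond orders sum to 4 (valence 4) → 0 H
  atom 3: O, bond orders sum to 2 (valence 2) → 0 H
  atom 4: C, bond orders sum to 3 (valence 4) → 1 H
  atom 5: C, bond orders sum to 3 (valence 4) → 1 H
  atom 6: C, bond orders sum to 3 (valence 4) → 1 H
  atom 7: F (halogen, monovalent) → 0 H
  atom 8: C with explicit H count 0
  atom 9: O, bond orders sum to 2 (valence 2) → 0 H
  atom 10: O, bond orders sum to 2 (valence 2) → 0 H
  atom 11: C, bond orders sum to 1 (valence 4) → 3 H
Totals → C:6, H:8, F:1, N:1, O:3.

C6H8FNO3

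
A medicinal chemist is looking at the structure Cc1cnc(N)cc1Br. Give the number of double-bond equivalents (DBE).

Molecular formula: C6H7BrN2.
DoU = (2C + 2 + N − H − X) / 2, where X is the halogen count and O/S are ignored.
    = (2·6 + 2 + 2 − 7 − 1) / 2 = 8 / 2 = 4.

4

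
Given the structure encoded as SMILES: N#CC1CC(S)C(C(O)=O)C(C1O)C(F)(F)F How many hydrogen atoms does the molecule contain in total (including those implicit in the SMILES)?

10

Walk through each heavy atom and fill implicit hydrogens from standard valence (C 4, N 3, O 2, S 2, halogen 1):
  atom 1: N, bond orders sum to 3 (valence 3) → 0 H
  atom 2: C, bond orders sum to 4 (valence 4) → 0 H
  atom 3: C, bond orders sum to 3 (valence 4) → 1 H
  atom 4: C, bond orders sum to 2 (valence 4) → 2 H
  atom 5: C, bond orders sum to 3 (valence 4) → 1 H
  atom 6: S, bond orders sum to 1 (valence 2) → 1 H
  atom 7: C, bond orders sum to 3 (valence 4) → 1 H
  atom 8: C, bond orders sum to 4 (valence 4) → 0 H
  atom 9: O, bond orders sum to 1 (valence 2) → 1 H
  atom 10: O, bond orders sum to 2 (valence 2) → 0 H
  atom 11: C, bond orders sum to 3 (valence 4) → 1 H
  atom 12: C, bond orders sum to 3 (valence 4) → 1 H
  atom 13: O, bond orders sum to 1 (valence 2) → 1 H
  atom 14: C, bond orders sum to 4 (valence 4) → 0 H
  atom 15: F (halogen, monovalent) → 0 H
  atom 16: F (halogen, monovalent) → 0 H
  atom 17: F (halogen, monovalent) → 0 H
Total hydrogens: 10.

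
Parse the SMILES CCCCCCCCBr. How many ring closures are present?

0

In SMILES, each pair of matching ring-closure digits denotes one ring-closing bond; the number of such bonds equals the number of independent rings.
Ring-closure bonds here: 0.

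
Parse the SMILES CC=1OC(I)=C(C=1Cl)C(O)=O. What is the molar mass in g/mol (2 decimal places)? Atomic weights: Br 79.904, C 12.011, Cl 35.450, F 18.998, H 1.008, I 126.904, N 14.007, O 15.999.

286.45 g/mol

First, the molecular formula is C6H4ClIO3 (counting implicit H from valence).
  C: 6 × 12.011 = 72.066
  Cl: 1 × 35.450 = 35.450
  H: 4 × 1.008 = 4.032
  I: 1 × 126.904 = 126.904
  O: 3 × 15.999 = 47.997
Sum: 6×12.011 + 1×35.450 + 4×1.008 + 1×126.904 + 3×15.999 = 286.449 → 286.45 g/mol.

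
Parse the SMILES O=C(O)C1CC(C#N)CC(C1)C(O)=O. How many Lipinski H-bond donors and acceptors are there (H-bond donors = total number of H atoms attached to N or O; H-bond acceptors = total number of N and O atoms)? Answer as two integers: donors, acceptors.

Donors: find every N or O and count the H atoms it carries.
  atom 1 (O): bond orders sum to 2 → 0 H
  atom 3 (O): bond orders sum to 1 → 1 H
  atom 8 (N): bond orders sum to 3 → 0 H
  atom 13 (O): bond orders sum to 1 → 1 H
  atom 14 (O): bond orders sum to 2 → 0 H
Lipinski HBD = 2.
Acceptors: N atoms = 1, O atoms = 4 → HBA = 5.

2, 5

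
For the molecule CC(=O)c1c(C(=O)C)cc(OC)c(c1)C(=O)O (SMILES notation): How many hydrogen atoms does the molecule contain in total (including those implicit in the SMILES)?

12

Walk through each heavy atom and fill implicit hydrogens from standard valence (C 4, N 3, O 2, S 2, halogen 1); for lowercase aromatic atoms, an aromatic c carries 1 H when it has two neighbours and 0 H with three, and aromatic n carries 0 H:
  atom 1: C, bond orders sum to 1 (valence 4) → 3 H
  atom 2: C, bond orders sum to 4 (valence 4) → 0 H
  atom 3: O, bond orders sum to 2 (valence 2) → 0 H
  atom 4: aromatic c, 3 neighbours → 0 H
  atom 5: aromatic c, 3 neighbours → 0 H
  atom 6: C, bond orders sum to 4 (valence 4) → 0 H
  atom 7: O, bond orders sum to 2 (valence 2) → 0 H
  atom 8: C, bond orders sum to 1 (valence 4) → 3 H
  atom 9: aromatic c, 2 neighbours → 1 H
  atom 10: aromatic c, 3 neighbours → 0 H
  atom 11: O, bond orders sum to 2 (valence 2) → 0 H
  atom 12: C, bond orders sum to 1 (valence 4) → 3 H
  atom 13: aromatic c, 3 neighbours → 0 H
  atom 14: aromatic c, 2 neighbours → 1 H
  atom 15: C, bond orders sum to 4 (valence 4) → 0 H
  atom 16: O, bond orders sum to 2 (valence 2) → 0 H
  atom 17: O, bond orders sum to 1 (valence 2) → 1 H
Total hydrogens: 12.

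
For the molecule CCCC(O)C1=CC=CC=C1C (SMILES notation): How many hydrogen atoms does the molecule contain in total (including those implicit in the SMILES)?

Walk through each heavy atom and fill implicit hydrogens from standard valence (C 4, N 3, O 2, S 2, halogen 1):
  atom 1: C, bond orders sum to 1 (valence 4) → 3 H
  atom 2: C, bond orders sum to 2 (valence 4) → 2 H
  atom 3: C, bond orders sum to 2 (valence 4) → 2 H
  atom 4: C, bond orders sum to 3 (valence 4) → 1 H
  atom 5: O, bond orders sum to 1 (valence 2) → 1 H
  atom 6: C, bond orders sum to 4 (valence 4) → 0 H
  atom 7: C, bond orders sum to 3 (valence 4) → 1 H
  atom 8: C, bond orders sum to 3 (valence 4) → 1 H
  atom 9: C, bond orders sum to 3 (valence 4) → 1 H
  atom 10: C, bond orders sum to 3 (valence 4) → 1 H
  atom 11: C, bond orders sum to 4 (valence 4) → 0 H
  atom 12: C, bond orders sum to 1 (valence 4) → 3 H
Total hydrogens: 16.

16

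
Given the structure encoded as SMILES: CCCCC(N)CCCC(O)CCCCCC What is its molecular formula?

C15H33NO

Walk through each heavy atom and fill implicit hydrogens from standard valence (C 4, N 3, O 2, S 2, halogen 1):
  atom 1: C, bond orders sum to 1 (valence 4) → 3 H
  atom 2: C, bond orders sum to 2 (valence 4) → 2 H
  atom 3: C, bond orders sum to 2 (valence 4) → 2 H
  atom 4: C, bond orders sum to 2 (valence 4) → 2 H
  atom 5: C, bond orders sum to 3 (valence 4) → 1 H
  atom 6: N, bond orders sum to 1 (valence 3) → 2 H
  atom 7: C, bond orders sum to 2 (valence 4) → 2 H
  atom 8: C, bond orders sum to 2 (valence 4) → 2 H
  atom 9: C, bond orders sum to 2 (valence 4) → 2 H
  atom 10: C, bond orders sum to 3 (valence 4) → 1 H
  atom 11: O, bond orders sum to 1 (valence 2) → 1 H
  atom 12: C, bond orders sum to 2 (valence 4) → 2 H
  atom 13: C, bond orders sum to 2 (valence 4) → 2 H
  atom 14: C, bond orders sum to 2 (valence 4) → 2 H
  atom 15: C, bond orders sum to 2 (valence 4) → 2 H
  atom 16: C, bond orders sum to 2 (valence 4) → 2 H
  atom 17: C, bond orders sum to 1 (valence 4) → 3 H
Totals → C:15, H:33, N:1, O:1.
In Hill order: C15H33NO.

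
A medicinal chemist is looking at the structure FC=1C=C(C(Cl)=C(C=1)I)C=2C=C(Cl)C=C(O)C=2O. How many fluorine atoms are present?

1

Scan the SMILES for F atoms (remember two-letter symbols like Cl and Br are single atoms).
Fluorine count: 1.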